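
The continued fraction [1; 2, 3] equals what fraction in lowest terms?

10/7

Fold from the inside: start with 3/1.
  2 + 1/3 = 7/3
  1 + 3/7 = 10/7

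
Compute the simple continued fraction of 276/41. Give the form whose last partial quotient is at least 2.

276 = 6×41 + 30
41 = 1×30 + 11
30 = 2×11 + 8
11 = 1×8 + 3
8 = 2×3 + 2
3 = 1×2 + 1
2 = 2×1 + 0  (stop)
So 276/41 = [6; 1, 2, 1, 2, 1, 2].

[6; 1, 2, 1, 2, 1, 2]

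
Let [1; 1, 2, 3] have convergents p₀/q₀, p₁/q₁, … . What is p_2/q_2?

Using pₖ = aₖpₖ₋₁ + pₖ₋₂, qₖ = aₖqₖ₋₁ + qₖ₋₂ (with p₋₁=1, p₋₂=0, q₋₁=0, q₋₂=1):
  k=0: a=1, p=1, q=1
  k=1: a=1, p=2, q=1
  k=2: a=2, p=5, q=3

5/3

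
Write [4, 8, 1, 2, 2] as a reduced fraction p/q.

Using pₖ = aₖpₖ₋₁ + pₖ₋₂ and qₖ = aₖqₖ₋₁ + qₖ₋₂:
  k=0: a=4, p=4, q=1
  k=1: a=8, p=33, q=8
  k=2: a=1, p=37, q=9
  k=3: a=2, p=107, q=26
  k=4: a=2, p=251, q=61

251/61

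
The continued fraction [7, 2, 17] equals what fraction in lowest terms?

Fold from the inside: start with 17/1.
  2 + 1/17 = 35/17
  7 + 17/35 = 262/35

262/35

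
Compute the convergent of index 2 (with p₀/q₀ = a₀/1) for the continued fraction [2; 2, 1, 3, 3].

7/3

Using pₖ = aₖpₖ₋₁ + pₖ₋₂, qₖ = aₖqₖ₋₁ + qₖ₋₂ (with p₋₁=1, p₋₂=0, q₋₁=0, q₋₂=1):
  k=0: a=2, p=2, q=1
  k=1: a=2, p=5, q=2
  k=2: a=1, p=7, q=3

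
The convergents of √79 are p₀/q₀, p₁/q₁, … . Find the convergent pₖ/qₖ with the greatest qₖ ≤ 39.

√79 = [8; 1, 7, 1, 16, …] (period length 4).
Convergents:
  p_0/q_0 = 8/1
  p_1/q_1 = 9/1
  p_2/q_2 = 71/8
  p_3/q_3 = 80/9
  p_4/q_4 = 1351/152
q_3 = 9 ≤ 39 < 152 = q_4, so the answer is 80/9.

80/9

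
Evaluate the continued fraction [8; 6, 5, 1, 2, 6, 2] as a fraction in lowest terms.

11745/1439

Fold from the inside: start with 2/1.
  6 + 1/2 = 13/2
  2 + 2/13 = 28/13
  1 + 13/28 = 41/28
  5 + 28/41 = 233/41
  6 + 41/233 = 1439/233
  8 + 233/1439 = 11745/1439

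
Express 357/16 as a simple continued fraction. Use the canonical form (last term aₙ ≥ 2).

[22; 3, 5]

357 = 22×16 + 5
16 = 3×5 + 1
5 = 5×1 + 0  (stop)
So 357/16 = [22; 3, 5].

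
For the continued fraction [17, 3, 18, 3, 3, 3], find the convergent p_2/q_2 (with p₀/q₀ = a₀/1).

Using pₖ = aₖpₖ₋₁ + pₖ₋₂, qₖ = aₖqₖ₋₁ + qₖ₋₂ (with p₋₁=1, p₋₂=0, q₋₁=0, q₋₂=1):
  k=0: a=17, p=17, q=1
  k=1: a=3, p=52, q=3
  k=2: a=18, p=953, q=55

953/55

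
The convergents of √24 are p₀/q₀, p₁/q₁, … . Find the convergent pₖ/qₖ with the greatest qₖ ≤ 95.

436/89

√24 = [4; 1, 8, …] (period length 2).
Convergents:
  p_0/q_0 = 4/1
  p_1/q_1 = 5/1
  p_2/q_2 = 44/9
  p_3/q_3 = 49/10
  p_4/q_4 = 436/89
  p_5/q_5 = 485/99
q_4 = 89 ≤ 95 < 99 = q_5, so the answer is 436/89.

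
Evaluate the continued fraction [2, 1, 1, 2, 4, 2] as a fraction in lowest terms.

Fold from the inside: start with 2/1.
  4 + 1/2 = 9/2
  2 + 2/9 = 20/9
  1 + 9/20 = 29/20
  1 + 20/29 = 49/29
  2 + 29/49 = 127/49

127/49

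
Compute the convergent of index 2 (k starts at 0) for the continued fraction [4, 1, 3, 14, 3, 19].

Using pₖ = aₖpₖ₋₁ + pₖ₋₂, qₖ = aₖqₖ₋₁ + qₖ₋₂ (with p₋₁=1, p₋₂=0, q₋₁=0, q₋₂=1):
  k=0: a=4, p=4, q=1
  k=1: a=1, p=5, q=1
  k=2: a=3, p=19, q=4

19/4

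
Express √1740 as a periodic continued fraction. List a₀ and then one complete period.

a₀ = ⌊√1740⌋ = 41.
With m₀=0, d₀=1 and mₖ₊₁ = dₖaₖ − mₖ, dₖ₊₁ = (n − mₖ₊₁²)/dₖ, aₖ₊₁ = ⌊(a₀+mₖ₊₁)/dₖ₊₁⌋:
  k=1: m=41, d=59, a=1
  k=2: m=18, d=24, a=2
  k=3: m=30, d=35, a=2
  k=4: m=40, d=4, a=20
  k=5: m=40, d=35, a=2
  k=6: m=30, d=24, a=2
  k=7: m=18, d=59, a=1
  k=8: m=41, d=1, a=82
d=1 and a=2a₀=82 at k=8, so the next step gives (m, d) = (41, 59) again — its k=1 value — and the period has length 8.

[41; 1, 2, 2, 20, 2, 2, 1, 82]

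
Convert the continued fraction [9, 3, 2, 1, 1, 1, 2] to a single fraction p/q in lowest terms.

660/71

Fold from the inside: start with 2/1.
  1 + 1/2 = 3/2
  1 + 2/3 = 5/3
  1 + 3/5 = 8/5
  2 + 5/8 = 21/8
  3 + 8/21 = 71/21
  9 + 21/71 = 660/71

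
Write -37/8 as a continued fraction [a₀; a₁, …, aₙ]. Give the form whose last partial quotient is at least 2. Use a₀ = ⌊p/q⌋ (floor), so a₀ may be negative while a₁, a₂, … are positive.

[-5; 2, 1, 2]

-37 = -5×8 + 3
8 = 2×3 + 2
3 = 1×2 + 1
2 = 2×1 + 0  (stop)
So -37/8 = [-5; 2, 1, 2].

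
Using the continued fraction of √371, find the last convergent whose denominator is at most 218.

1695/88

√371 = [19; 3, 1, 4, 1, 3, 38, …] (period length 6).
Convergents:
  p_0/q_0 = 19/1
  p_1/q_1 = 58/3
  p_2/q_2 = 77/4
  p_3/q_3 = 366/19
  p_4/q_4 = 443/23
  p_5/q_5 = 1695/88
  p_6/q_6 = 64853/3367
q_5 = 88 ≤ 218 < 3367 = q_6, so the answer is 1695/88.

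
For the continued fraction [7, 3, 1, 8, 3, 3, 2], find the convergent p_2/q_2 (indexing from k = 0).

Using pₖ = aₖpₖ₋₁ + pₖ₋₂, qₖ = aₖqₖ₋₁ + qₖ₋₂ (with p₋₁=1, p₋₂=0, q₋₁=0, q₋₂=1):
  k=0: a=7, p=7, q=1
  k=1: a=3, p=22, q=3
  k=2: a=1, p=29, q=4

29/4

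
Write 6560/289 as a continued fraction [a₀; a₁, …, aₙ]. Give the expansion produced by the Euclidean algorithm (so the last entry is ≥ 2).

[22; 1, 2, 3, 9, 3]

6560 = 22×289 + 202
289 = 1×202 + 87
202 = 2×87 + 28
87 = 3×28 + 3
28 = 9×3 + 1
3 = 3×1 + 0  (stop)
So 6560/289 = [22; 1, 2, 3, 9, 3].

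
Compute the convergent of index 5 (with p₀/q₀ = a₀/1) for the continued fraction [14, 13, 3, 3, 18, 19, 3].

Using pₖ = aₖpₖ₋₁ + pₖ₋₂, qₖ = aₖqₖ₋₁ + qₖ₋₂ (with p₋₁=1, p₋₂=0, q₋₁=0, q₋₂=1):
  k=0: a=14, p=14, q=1
  k=1: a=13, p=183, q=13
  k=2: a=3, p=563, q=40
  k=3: a=3, p=1872, q=133
  k=4: a=18, p=34259, q=2434
  k=5: a=19, p=652793, q=46379

652793/46379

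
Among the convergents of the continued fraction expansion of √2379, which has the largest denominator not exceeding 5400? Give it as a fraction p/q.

√2379 = [48; 1, 3, 2, 3, 1, 96, …] (period length 6).
Convergents:
  p_0/q_0 = 48/1
  p_1/q_1 = 49/1
  p_2/q_2 = 195/4
  p_3/q_3 = 439/9
  p_4/q_4 = 1512/31
  p_5/q_5 = 1951/40
  p_6/q_6 = 188808/3871
  p_7/q_7 = 190759/3911
  p_8/q_8 = 761085/15604
q_7 = 3911 ≤ 5400 < 15604 = q_8, so the answer is 190759/3911.

190759/3911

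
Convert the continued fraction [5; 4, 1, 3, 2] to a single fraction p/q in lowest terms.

224/43

Fold from the inside: start with 2/1.
  3 + 1/2 = 7/2
  1 + 2/7 = 9/7
  4 + 7/9 = 43/9
  5 + 9/43 = 224/43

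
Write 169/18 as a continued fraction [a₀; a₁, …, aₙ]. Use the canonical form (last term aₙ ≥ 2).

169 = 9·18 + 7
18 = 2·7 + 4
7 = 1·4 + 3
4 = 1·3 + 1
3 = 3·1 + 0  (stop)
So 169/18 = [9; 2, 1, 1, 3].

[9; 2, 1, 1, 3]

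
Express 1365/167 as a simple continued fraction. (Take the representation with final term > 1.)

1365 = 8·167 + 29
167 = 5·29 + 22
29 = 1·22 + 7
22 = 3·7 + 1
7 = 7·1 + 0  (stop)
So 1365/167 = [8; 5, 1, 3, 7].

[8; 5, 1, 3, 7]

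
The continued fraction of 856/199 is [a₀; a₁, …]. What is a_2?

3

856 = 4·199 + 60   →  a_0 = 4
199 = 3·60 + 19   →  a_1 = 3
60 = 3·19 + 3   →  a_2 = 3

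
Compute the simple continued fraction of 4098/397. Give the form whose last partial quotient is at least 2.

4098 = 10*397 + 128
397 = 3*128 + 13
128 = 9*13 + 11
13 = 1*11 + 2
11 = 5*2 + 1
2 = 2*1 + 0  (stop)
So 4098/397 = [10; 3, 9, 1, 5, 2].

[10; 3, 9, 1, 5, 2]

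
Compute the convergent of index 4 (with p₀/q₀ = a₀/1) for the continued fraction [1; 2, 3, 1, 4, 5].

Using pₖ = aₖpₖ₋₁ + pₖ₋₂, qₖ = aₖqₖ₋₁ + qₖ₋₂ (with p₋₁=1, p₋₂=0, q₋₁=0, q₋₂=1):
  k=0: a=1, p=1, q=1
  k=1: a=2, p=3, q=2
  k=2: a=3, p=10, q=7
  k=3: a=1, p=13, q=9
  k=4: a=4, p=62, q=43

62/43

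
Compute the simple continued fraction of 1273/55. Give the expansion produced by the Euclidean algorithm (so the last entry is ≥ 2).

1273 = 23·55 + 8
55 = 6·8 + 7
8 = 1·7 + 1
7 = 7·1 + 0  (stop)
So 1273/55 = [23; 6, 1, 7].

[23; 6, 1, 7]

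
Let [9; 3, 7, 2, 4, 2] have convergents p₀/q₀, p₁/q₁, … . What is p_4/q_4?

1957/210

Using pₖ = aₖpₖ₋₁ + pₖ₋₂, qₖ = aₖqₖ₋₁ + qₖ₋₂ (with p₋₁=1, p₋₂=0, q₋₁=0, q₋₂=1):
  k=0: a=9, p=9, q=1
  k=1: a=3, p=28, q=3
  k=2: a=7, p=205, q=22
  k=3: a=2, p=438, q=47
  k=4: a=4, p=1957, q=210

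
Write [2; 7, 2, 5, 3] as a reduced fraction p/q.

Using pₖ = aₖpₖ₋₁ + pₖ₋₂ and qₖ = aₖqₖ₋₁ + qₖ₋₂:
  k=0: a=2, p=2, q=1
  k=1: a=7, p=15, q=7
  k=2: a=2, p=32, q=15
  k=3: a=5, p=175, q=82
  k=4: a=3, p=557, q=261

557/261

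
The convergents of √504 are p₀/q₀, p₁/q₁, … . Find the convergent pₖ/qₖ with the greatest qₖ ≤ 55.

449/20

√504 = [22; 2, 4, 2, 44, …] (period length 4).
Convergents:
  p_0/q_0 = 22/1
  p_1/q_1 = 45/2
  p_2/q_2 = 202/9
  p_3/q_3 = 449/20
  p_4/q_4 = 19958/889
q_3 = 20 ≤ 55 < 889 = q_4, so the answer is 449/20.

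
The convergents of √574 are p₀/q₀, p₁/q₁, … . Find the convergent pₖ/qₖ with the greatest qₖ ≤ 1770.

√574 = [23; 1, 22, 1, 46, …] (period length 4).
Convergents:
  p_0/q_0 = 23/1
  p_1/q_1 = 24/1
  p_2/q_2 = 551/23
  p_3/q_3 = 575/24
  p_4/q_4 = 27001/1127
  p_5/q_5 = 27576/1151
  p_6/q_6 = 633673/26449
q_5 = 1151 ≤ 1770 < 26449 = q_6, so the answer is 27576/1151.

27576/1151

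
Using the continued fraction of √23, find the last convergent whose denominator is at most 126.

√23 = [4; 1, 3, 1, 8, …] (period length 4).
Convergents:
  p_0/q_0 = 4/1
  p_1/q_1 = 5/1
  p_2/q_2 = 19/4
  p_3/q_3 = 24/5
  p_4/q_4 = 211/44
  p_5/q_5 = 235/49
  p_6/q_6 = 916/191
q_5 = 49 ≤ 126 < 191 = q_6, so the answer is 235/49.

235/49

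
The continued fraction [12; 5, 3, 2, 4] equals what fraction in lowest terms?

Fold from the inside: start with 4/1.
  2 + 1/4 = 9/4
  3 + 4/9 = 31/9
  5 + 9/31 = 164/31
  12 + 31/164 = 1999/164

1999/164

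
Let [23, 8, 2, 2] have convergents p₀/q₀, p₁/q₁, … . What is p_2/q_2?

Using pₖ = aₖpₖ₋₁ + pₖ₋₂, qₖ = aₖqₖ₋₁ + qₖ₋₂ (with p₋₁=1, p₋₂=0, q₋₁=0, q₋₂=1):
  k=0: a=23, p=23, q=1
  k=1: a=8, p=185, q=8
  k=2: a=2, p=393, q=17

393/17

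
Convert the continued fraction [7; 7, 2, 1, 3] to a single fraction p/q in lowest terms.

Using pₖ = aₖpₖ₋₁ + pₖ₋₂ and qₖ = aₖqₖ₋₁ + qₖ₋₂:
  k=0: a=7, p=7, q=1
  k=1: a=7, p=50, q=7
  k=2: a=2, p=107, q=15
  k=3: a=1, p=157, q=22
  k=4: a=3, p=578, q=81

578/81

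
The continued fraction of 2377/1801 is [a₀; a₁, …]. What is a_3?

2377 = 1·1801 + 576   →  a_0 = 1
1801 = 3·576 + 73   →  a_1 = 3
576 = 7·73 + 65   →  a_2 = 7
73 = 1·65 + 8   →  a_3 = 1

1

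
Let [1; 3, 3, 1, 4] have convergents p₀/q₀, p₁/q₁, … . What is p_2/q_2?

13/10

Using pₖ = aₖpₖ₋₁ + pₖ₋₂, qₖ = aₖqₖ₋₁ + qₖ₋₂ (with p₋₁=1, p₋₂=0, q₋₁=0, q₋₂=1):
  k=0: a=1, p=1, q=1
  k=1: a=3, p=4, q=3
  k=2: a=3, p=13, q=10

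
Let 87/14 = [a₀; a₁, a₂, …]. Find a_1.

87 = 6·14 + 3   →  a_0 = 6
14 = 4·3 + 2   →  a_1 = 4

4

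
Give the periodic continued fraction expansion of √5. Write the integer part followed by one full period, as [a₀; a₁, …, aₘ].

a₀ = ⌊√5⌋ = 2.
With m₀=0, d₀=1 and mₖ₊₁ = dₖaₖ − mₖ, dₖ₊₁ = (n − mₖ₊₁²)/dₖ, aₖ₊₁ = ⌊(a₀+mₖ₊₁)/dₖ₊₁⌋:
  k=1: m=2, d=1, a=4
d=1 and a=2a₀=4 at k=1, so the next step gives (m, d) = (2, 1) again — its k=1 value — and the period has length 1.

[2; 4]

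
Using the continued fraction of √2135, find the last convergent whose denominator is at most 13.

√2135 = [46; 4, 1, 5, 1, 4, 92, …] (period length 6).
Convergents:
  p_0/q_0 = 46/1
  p_1/q_1 = 185/4
  p_2/q_2 = 231/5
  p_3/q_3 = 1340/29
q_2 = 5 ≤ 13 < 29 = q_3, so the answer is 231/5.

231/5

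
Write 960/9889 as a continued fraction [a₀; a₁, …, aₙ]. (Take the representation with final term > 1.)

[0; 10, 3, 3, 9, 3, 3]

960 = 0×9889 + 960
9889 = 10×960 + 289
960 = 3×289 + 93
289 = 3×93 + 10
93 = 9×10 + 3
10 = 3×3 + 1
3 = 3×1 + 0  (stop)
So 960/9889 = [0; 10, 3, 3, 9, 3, 3].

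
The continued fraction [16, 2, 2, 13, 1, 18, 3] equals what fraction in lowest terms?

68252/4161

Fold from the inside: start with 3/1.
  18 + 1/3 = 55/3
  1 + 3/55 = 58/55
  13 + 55/58 = 809/58
  2 + 58/809 = 1676/809
  2 + 809/1676 = 4161/1676
  16 + 1676/4161 = 68252/4161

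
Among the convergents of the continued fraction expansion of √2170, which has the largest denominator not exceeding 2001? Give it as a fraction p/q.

52313/1123

√2170 = [46; 1, 1, 2, 1, 1, 92, …] (period length 6).
Convergents:
  p_0/q_0 = 46/1
  p_1/q_1 = 47/1
  p_2/q_2 = 93/2
  p_3/q_3 = 233/5
  p_4/q_4 = 326/7
  p_5/q_5 = 559/12
  p_6/q_6 = 51754/1111
  p_7/q_7 = 52313/1123
  p_8/q_8 = 104067/2234
q_7 = 1123 ≤ 2001 < 2234 = q_8, so the answer is 52313/1123.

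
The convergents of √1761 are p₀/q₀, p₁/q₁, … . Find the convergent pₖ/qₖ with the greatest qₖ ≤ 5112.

98658/2351

√1761 = [41; 1, 26, 1, 82, …] (period length 4).
Convergents:
  p_0/q_0 = 41/1
  p_1/q_1 = 42/1
  p_2/q_2 = 1133/27
  p_3/q_3 = 1175/28
  p_4/q_4 = 97483/2323
  p_5/q_5 = 98658/2351
  p_6/q_6 = 2662591/63449
q_5 = 2351 ≤ 5112 < 63449 = q_6, so the answer is 98658/2351.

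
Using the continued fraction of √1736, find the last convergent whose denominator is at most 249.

√1736 = [41; 1, 1, 1, 82, …] (period length 4).
Convergents:
  p_0/q_0 = 41/1
  p_1/q_1 = 42/1
  p_2/q_2 = 83/2
  p_3/q_3 = 125/3
  p_4/q_4 = 10333/248
  p_5/q_5 = 10458/251
q_4 = 248 ≤ 249 < 251 = q_5, so the answer is 10333/248.

10333/248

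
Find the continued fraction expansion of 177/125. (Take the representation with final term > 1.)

[1; 2, 2, 2, 10]

177 = 1·125 + 52
125 = 2·52 + 21
52 = 2·21 + 10
21 = 2·10 + 1
10 = 10·1 + 0  (stop)
So 177/125 = [1; 2, 2, 2, 10].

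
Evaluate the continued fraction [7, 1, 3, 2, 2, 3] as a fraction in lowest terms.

Fold from the inside: start with 3/1.
  2 + 1/3 = 7/3
  2 + 3/7 = 17/7
  3 + 7/17 = 58/17
  1 + 17/58 = 75/58
  7 + 58/75 = 583/75

583/75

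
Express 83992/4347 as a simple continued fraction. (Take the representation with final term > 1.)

[19; 3, 9, 3, 16, 3]

83992 = 19*4347 + 1399
4347 = 3*1399 + 150
1399 = 9*150 + 49
150 = 3*49 + 3
49 = 16*3 + 1
3 = 3*1 + 0  (stop)
So 83992/4347 = [19; 3, 9, 3, 16, 3].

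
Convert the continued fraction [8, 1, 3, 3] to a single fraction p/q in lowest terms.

Fold from the inside: start with 3/1.
  3 + 1/3 = 10/3
  1 + 3/10 = 13/10
  8 + 10/13 = 114/13

114/13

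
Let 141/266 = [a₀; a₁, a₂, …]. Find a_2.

141 = 0·266 + 141   →  a_0 = 0
266 = 1·141 + 125   →  a_1 = 1
141 = 1·125 + 16   →  a_2 = 1

1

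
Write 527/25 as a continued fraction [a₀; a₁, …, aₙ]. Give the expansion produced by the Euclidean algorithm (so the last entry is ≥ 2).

[21; 12, 2]

527 = 21*25 + 2
25 = 12*2 + 1
2 = 2*1 + 0  (stop)
So 527/25 = [21; 12, 2].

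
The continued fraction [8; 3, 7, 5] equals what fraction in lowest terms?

Fold from the inside: start with 5/1.
  7 + 1/5 = 36/5
  3 + 5/36 = 113/36
  8 + 36/113 = 940/113

940/113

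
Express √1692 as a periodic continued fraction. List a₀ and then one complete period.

a₀ = ⌊√1692⌋ = 41.
With m₀=0, d₀=1 and mₖ₊₁ = dₖaₖ − mₖ, dₖ₊₁ = (n − mₖ₊₁²)/dₖ, aₖ₊₁ = ⌊(a₀+mₖ₊₁)/dₖ₊₁⌋:
  k=1: m=41, d=11, a=7
  k=2: m=36, d=36, a=2
  k=3: m=36, d=11, a=7
  k=4: m=41, d=1, a=82
d=1 and a=2a₀=82 at k=4, so the next step gives (m, d) = (41, 11) again — its k=1 value — and the period has length 4.

[41; 7, 2, 7, 82]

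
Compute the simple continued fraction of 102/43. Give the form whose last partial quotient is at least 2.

102 = 2*43 + 16
43 = 2*16 + 11
16 = 1*11 + 5
11 = 2*5 + 1
5 = 5*1 + 0  (stop)
So 102/43 = [2; 2, 1, 2, 5].

[2; 2, 1, 2, 5]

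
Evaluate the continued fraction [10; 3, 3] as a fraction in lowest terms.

103/10

Fold from the inside: start with 3/1.
  3 + 1/3 = 10/3
  10 + 3/10 = 103/10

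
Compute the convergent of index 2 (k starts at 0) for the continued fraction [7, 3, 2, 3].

51/7

Using pₖ = aₖpₖ₋₁ + pₖ₋₂, qₖ = aₖqₖ₋₁ + qₖ₋₂ (with p₋₁=1, p₋₂=0, q₋₁=0, q₋₂=1):
  k=0: a=7, p=7, q=1
  k=1: a=3, p=22, q=3
  k=2: a=2, p=51, q=7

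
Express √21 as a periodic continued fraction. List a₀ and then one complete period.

[4; 1, 1, 2, 1, 1, 8]

a₀ = ⌊√21⌋ = 4.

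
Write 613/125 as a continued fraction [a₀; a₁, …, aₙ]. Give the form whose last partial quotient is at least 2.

[4; 1, 9, 2, 2, 2]

613 = 4×125 + 113
125 = 1×113 + 12
113 = 9×12 + 5
12 = 2×5 + 2
5 = 2×2 + 1
2 = 2×1 + 0  (stop)
So 613/125 = [4; 1, 9, 2, 2, 2].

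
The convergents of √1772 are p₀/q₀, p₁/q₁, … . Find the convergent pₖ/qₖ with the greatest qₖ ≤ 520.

√1772 = [42; 10, 1, 1, 20, 1, 1, 10, 84, …] (period length 8).
Convergents:
  p_0/q_0 = 42/1
  p_1/q_1 = 421/10
  p_2/q_2 = 463/11
  p_3/q_3 = 884/21
  p_4/q_4 = 18143/431
  p_5/q_5 = 19027/452
  p_6/q_6 = 37170/883
q_5 = 452 ≤ 520 < 883 = q_6, so the answer is 19027/452.

19027/452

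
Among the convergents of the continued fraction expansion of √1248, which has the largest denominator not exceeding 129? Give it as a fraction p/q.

1837/52

√1248 = [35; 3, 17, 3, 70, …] (period length 4).
Convergents:
  p_0/q_0 = 35/1
  p_1/q_1 = 106/3
  p_2/q_2 = 1837/52
  p_3/q_3 = 5617/159
q_2 = 52 ≤ 129 < 159 = q_3, so the answer is 1837/52.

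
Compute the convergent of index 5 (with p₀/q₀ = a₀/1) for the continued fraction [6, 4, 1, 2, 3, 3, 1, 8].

963/155

Using pₖ = aₖpₖ₋₁ + pₖ₋₂, qₖ = aₖqₖ₋₁ + qₖ₋₂ (with p₋₁=1, p₋₂=0, q₋₁=0, q₋₂=1):
  k=0: a=6, p=6, q=1
  k=1: a=4, p=25, q=4
  k=2: a=1, p=31, q=5
  k=3: a=2, p=87, q=14
  k=4: a=3, p=292, q=47
  k=5: a=3, p=963, q=155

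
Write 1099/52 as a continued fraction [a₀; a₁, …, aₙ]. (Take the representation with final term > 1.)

1099 = 21×52 + 7
52 = 7×7 + 3
7 = 2×3 + 1
3 = 3×1 + 0  (stop)
So 1099/52 = [21; 7, 2, 3].

[21; 7, 2, 3]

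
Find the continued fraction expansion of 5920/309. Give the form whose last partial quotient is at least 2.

5920 = 19·309 + 49
309 = 6·49 + 15
49 = 3·15 + 4
15 = 3·4 + 3
4 = 1·3 + 1
3 = 3·1 + 0  (stop)
So 5920/309 = [19; 6, 3, 3, 1, 3].

[19; 6, 3, 3, 1, 3]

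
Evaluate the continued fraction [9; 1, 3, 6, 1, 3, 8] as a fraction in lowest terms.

9027/925

Using pₖ = aₖpₖ₋₁ + pₖ₋₂ and qₖ = aₖqₖ₋₁ + qₖ₋₂:
  k=0: a=9, p=9, q=1
  k=1: a=1, p=10, q=1
  k=2: a=3, p=39, q=4
  k=3: a=6, p=244, q=25
  k=4: a=1, p=283, q=29
  k=5: a=3, p=1093, q=112
  k=6: a=8, p=9027, q=925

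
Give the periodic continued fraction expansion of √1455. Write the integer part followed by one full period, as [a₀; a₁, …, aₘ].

a₀ = ⌊√1455⌋ = 38.
With m₀=0, d₀=1 and mₖ₊₁ = dₖaₖ − mₖ, dₖ₊₁ = (n − mₖ₊₁²)/dₖ, aₖ₊₁ = ⌊(a₀+mₖ₊₁)/dₖ₊₁⌋:
  k=1: m=38, d=11, a=6
  k=2: m=28, d=61, a=1
  k=3: m=33, d=6, a=11
  k=4: m=33, d=61, a=1
  k=5: m=28, d=11, a=6
  k=6: m=38, d=1, a=76
d=1 and a=2a₀=76 at k=6, so the next step gives (m, d) = (38, 11) again — its k=1 value — and the period has length 6.

[38; 6, 1, 11, 1, 6, 76]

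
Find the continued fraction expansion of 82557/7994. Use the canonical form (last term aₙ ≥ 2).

82557 = 10*7994 + 2617
7994 = 3*2617 + 143
2617 = 18*143 + 43
143 = 3*43 + 14
43 = 3*14 + 1
14 = 14*1 + 0  (stop)
So 82557/7994 = [10; 3, 18, 3, 3, 14].

[10; 3, 18, 3, 3, 14]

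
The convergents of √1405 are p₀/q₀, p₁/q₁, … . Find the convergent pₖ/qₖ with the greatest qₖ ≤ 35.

√1405 = [37; 2, 14, 2, 74, …] (period length 4).
Convergents:
  p_0/q_0 = 37/1
  p_1/q_1 = 75/2
  p_2/q_2 = 1087/29
  p_3/q_3 = 2249/60
q_2 = 29 ≤ 35 < 60 = q_3, so the answer is 1087/29.

1087/29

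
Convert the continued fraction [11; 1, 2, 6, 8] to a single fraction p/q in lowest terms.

Fold from the inside: start with 8/1.
  6 + 1/8 = 49/8
  2 + 8/49 = 106/49
  1 + 49/106 = 155/106
  11 + 106/155 = 1811/155

1811/155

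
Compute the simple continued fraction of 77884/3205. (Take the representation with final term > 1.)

[24; 3, 3, 12, 1, 1, 12]

77884 = 24×3205 + 964
3205 = 3×964 + 313
964 = 3×313 + 25
313 = 12×25 + 13
25 = 1×13 + 12
13 = 1×12 + 1
12 = 12×1 + 0  (stop)
So 77884/3205 = [24; 3, 3, 12, 1, 1, 12].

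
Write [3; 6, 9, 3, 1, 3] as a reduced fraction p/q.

Fold from the inside: start with 3/1.
  1 + 1/3 = 4/3
  3 + 3/4 = 15/4
  9 + 4/15 = 139/15
  6 + 15/139 = 849/139
  3 + 139/849 = 2686/849

2686/849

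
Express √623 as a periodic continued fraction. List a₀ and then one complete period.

[24; 1, 23, 1, 48]

a₀ = ⌊√623⌋ = 24.
With m₀=0, d₀=1 and mₖ₊₁ = dₖaₖ − mₖ, dₖ₊₁ = (n − mₖ₊₁²)/dₖ, aₖ₊₁ = ⌊(a₀+mₖ₊₁)/dₖ₊₁⌋:
  k=1: m=24, d=47, a=1
  k=2: m=23, d=2, a=23
  k=3: m=23, d=47, a=1
  k=4: m=24, d=1, a=48
d=1 and a=2a₀=48 at k=4, so the next step gives (m, d) = (24, 47) again — its k=1 value — and the period has length 4.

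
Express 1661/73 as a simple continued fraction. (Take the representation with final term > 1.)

1661 = 22·73 + 55
73 = 1·55 + 18
55 = 3·18 + 1
18 = 18·1 + 0  (stop)
So 1661/73 = [22; 1, 3, 18].

[22; 1, 3, 18]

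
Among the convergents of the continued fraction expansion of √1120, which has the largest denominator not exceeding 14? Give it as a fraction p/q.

√1120 = [33; 2, 6, 1, 15, 1, 6, 2, 66, …] (period length 8).
Convergents:
  p_0/q_0 = 33/1
  p_1/q_1 = 67/2
  p_2/q_2 = 435/13
  p_3/q_3 = 502/15
q_2 = 13 ≤ 14 < 15 = q_3, so the answer is 435/13.

435/13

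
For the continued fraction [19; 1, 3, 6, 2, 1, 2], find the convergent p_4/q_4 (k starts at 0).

Using pₖ = aₖpₖ₋₁ + pₖ₋₂, qₖ = aₖqₖ₋₁ + qₖ₋₂ (with p₋₁=1, p₋₂=0, q₋₁=0, q₋₂=1):
  k=0: a=19, p=19, q=1
  k=1: a=1, p=20, q=1
  k=2: a=3, p=79, q=4
  k=3: a=6, p=494, q=25
  k=4: a=2, p=1067, q=54

1067/54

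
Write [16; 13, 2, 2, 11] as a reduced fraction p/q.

12281/764

Fold from the inside: start with 11/1.
  2 + 1/11 = 23/11
  2 + 11/23 = 57/23
  13 + 23/57 = 764/57
  16 + 57/764 = 12281/764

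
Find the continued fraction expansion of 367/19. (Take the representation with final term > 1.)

367 = 19×19 + 6
19 = 3×6 + 1
6 = 6×1 + 0  (stop)
So 367/19 = [19; 3, 6].

[19; 3, 6]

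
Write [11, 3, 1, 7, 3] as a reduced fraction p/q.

Using pₖ = aₖpₖ₋₁ + pₖ₋₂ and qₖ = aₖqₖ₋₁ + qₖ₋₂:
  k=0: a=11, p=11, q=1
  k=1: a=3, p=34, q=3
  k=2: a=1, p=45, q=4
  k=3: a=7, p=349, q=31
  k=4: a=3, p=1092, q=97

1092/97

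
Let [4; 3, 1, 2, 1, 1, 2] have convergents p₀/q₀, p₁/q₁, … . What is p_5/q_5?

Using pₖ = aₖpₖ₋₁ + pₖ₋₂, qₖ = aₖqₖ₋₁ + qₖ₋₂ (with p₋₁=1, p₋₂=0, q₋₁=0, q₋₂=1):
  k=0: a=4, p=4, q=1
  k=1: a=3, p=13, q=3
  k=2: a=1, p=17, q=4
  k=3: a=2, p=47, q=11
  k=4: a=1, p=64, q=15
  k=5: a=1, p=111, q=26

111/26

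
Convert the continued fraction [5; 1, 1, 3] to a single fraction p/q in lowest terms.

39/7

Fold from the inside: start with 3/1.
  1 + 1/3 = 4/3
  1 + 3/4 = 7/4
  5 + 4/7 = 39/7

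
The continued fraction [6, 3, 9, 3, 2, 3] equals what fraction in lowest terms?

Fold from the inside: start with 3/1.
  2 + 1/3 = 7/3
  3 + 3/7 = 24/7
  9 + 7/24 = 223/24
  3 + 24/223 = 693/223
  6 + 223/693 = 4381/693

4381/693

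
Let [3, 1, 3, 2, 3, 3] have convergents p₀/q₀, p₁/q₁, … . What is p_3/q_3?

Using pₖ = aₖpₖ₋₁ + pₖ₋₂, qₖ = aₖqₖ₋₁ + qₖ₋₂ (with p₋₁=1, p₋₂=0, q₋₁=0, q₋₂=1):
  k=0: a=3, p=3, q=1
  k=1: a=1, p=4, q=1
  k=2: a=3, p=15, q=4
  k=3: a=2, p=34, q=9

34/9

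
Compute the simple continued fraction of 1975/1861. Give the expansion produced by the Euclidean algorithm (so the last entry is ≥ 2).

[1; 16, 3, 12, 3]

1975 = 1·1861 + 114
1861 = 16·114 + 37
114 = 3·37 + 3
37 = 12·3 + 1
3 = 3·1 + 0  (stop)
So 1975/1861 = [1; 16, 3, 12, 3].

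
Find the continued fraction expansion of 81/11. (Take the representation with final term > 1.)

81 = 7*11 + 4
11 = 2*4 + 3
4 = 1*3 + 1
3 = 3*1 + 0  (stop)
So 81/11 = [7; 2, 1, 3].

[7; 2, 1, 3]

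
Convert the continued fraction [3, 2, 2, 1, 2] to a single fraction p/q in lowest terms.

Using pₖ = aₖpₖ₋₁ + pₖ₋₂ and qₖ = aₖqₖ₋₁ + qₖ₋₂:
  k=0: a=3, p=3, q=1
  k=1: a=2, p=7, q=2
  k=2: a=2, p=17, q=5
  k=3: a=1, p=24, q=7
  k=4: a=2, p=65, q=19

65/19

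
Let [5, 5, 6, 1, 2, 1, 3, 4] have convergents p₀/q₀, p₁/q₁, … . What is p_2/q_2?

161/31

Using pₖ = aₖpₖ₋₁ + pₖ₋₂, qₖ = aₖqₖ₋₁ + qₖ₋₂ (with p₋₁=1, p₋₂=0, q₋₁=0, q₋₂=1):
  k=0: a=5, p=5, q=1
  k=1: a=5, p=26, q=5
  k=2: a=6, p=161, q=31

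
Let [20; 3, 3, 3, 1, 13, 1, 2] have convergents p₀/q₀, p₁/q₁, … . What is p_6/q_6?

Using pₖ = aₖpₖ₋₁ + pₖ₋₂, qₖ = aₖqₖ₋₁ + qₖ₋₂ (with p₋₁=1, p₋₂=0, q₋₁=0, q₋₂=1):
  k=0: a=20, p=20, q=1
  k=1: a=3, p=61, q=3
  k=2: a=3, p=203, q=10
  k=3: a=3, p=670, q=33
  k=4: a=1, p=873, q=43
  k=5: a=13, p=12019, q=592
  k=6: a=1, p=12892, q=635

12892/635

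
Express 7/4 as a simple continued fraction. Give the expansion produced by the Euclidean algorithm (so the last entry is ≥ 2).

7 = 1*4 + 3
4 = 1*3 + 1
3 = 3*1 + 0  (stop)
So 7/4 = [1; 1, 3].

[1; 1, 3]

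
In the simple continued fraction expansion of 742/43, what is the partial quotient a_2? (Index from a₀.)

742 = 17·43 + 11   →  a_0 = 17
43 = 3·11 + 10   →  a_1 = 3
11 = 1·10 + 1   →  a_2 = 1

1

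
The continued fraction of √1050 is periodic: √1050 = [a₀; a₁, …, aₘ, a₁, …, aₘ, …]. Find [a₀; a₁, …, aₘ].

a₀ = ⌊√1050⌋ = 32.
With m₀=0, d₀=1 and mₖ₊₁ = dₖaₖ − mₖ, dₖ₊₁ = (n − mₖ₊₁²)/dₖ, aₖ₊₁ = ⌊(a₀+mₖ₊₁)/dₖ₊₁⌋:
  k=1: m=32, d=26, a=2
  k=2: m=20, d=25, a=2
  k=3: m=30, d=6, a=10
  k=4: m=30, d=25, a=2
  k=5: m=20, d=26, a=2
  k=6: m=32, d=1, a=64
d=1 and a=2a₀=64 at k=6, so the next step gives (m, d) = (32, 26) again — its k=1 value — and the period has length 6.

[32; 2, 2, 10, 2, 2, 64]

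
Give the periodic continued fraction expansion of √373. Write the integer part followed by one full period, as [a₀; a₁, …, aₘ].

[19; 3, 5, 5, 3, 38]

a₀ = ⌊√373⌋ = 19.
With m₀=0, d₀=1 and mₖ₊₁ = dₖaₖ − mₖ, dₖ₊₁ = (n − mₖ₊₁²)/dₖ, aₖ₊₁ = ⌊(a₀+mₖ₊₁)/dₖ₊₁⌋:
  k=1: m=19, d=12, a=3
  k=2: m=17, d=7, a=5
  k=3: m=18, d=7, a=5
  k=4: m=17, d=12, a=3
  k=5: m=19, d=1, a=38
d=1 and a=2a₀=38 at k=5, so the next step gives (m, d) = (19, 12) again — its k=1 value — and the period has length 5.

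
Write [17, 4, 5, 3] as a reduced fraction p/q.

Using pₖ = aₖpₖ₋₁ + pₖ₋₂ and qₖ = aₖqₖ₋₁ + qₖ₋₂:
  k=0: a=17, p=17, q=1
  k=1: a=4, p=69, q=4
  k=2: a=5, p=362, q=21
  k=3: a=3, p=1155, q=67

1155/67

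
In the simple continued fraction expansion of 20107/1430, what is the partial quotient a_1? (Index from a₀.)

20107 = 14·1430 + 87   →  a_0 = 14
1430 = 16·87 + 38   →  a_1 = 16

16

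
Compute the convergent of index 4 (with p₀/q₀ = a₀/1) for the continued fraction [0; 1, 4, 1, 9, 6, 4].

Using pₖ = aₖpₖ₋₁ + pₖ₋₂, qₖ = aₖqₖ₋₁ + qₖ₋₂ (with p₋₁=1, p₋₂=0, q₋₁=0, q₋₂=1):
  k=0: a=0, p=0, q=1
  k=1: a=1, p=1, q=1
  k=2: a=4, p=4, q=5
  k=3: a=1, p=5, q=6
  k=4: a=9, p=49, q=59

49/59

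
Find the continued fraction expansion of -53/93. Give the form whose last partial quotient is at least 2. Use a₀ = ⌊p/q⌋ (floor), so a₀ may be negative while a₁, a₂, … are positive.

[-1; 2, 3, 13]

-53 = -1·93 + 40
93 = 2·40 + 13
40 = 3·13 + 1
13 = 13·1 + 0  (stop)
So -53/93 = [-1; 2, 3, 13].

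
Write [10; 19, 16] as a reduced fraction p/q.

3066/305

Using pₖ = aₖpₖ₋₁ + pₖ₋₂ and qₖ = aₖqₖ₋₁ + qₖ₋₂:
  k=0: a=10, p=10, q=1
  k=1: a=19, p=191, q=19
  k=2: a=16, p=3066, q=305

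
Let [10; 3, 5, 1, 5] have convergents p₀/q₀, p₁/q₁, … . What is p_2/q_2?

Using pₖ = aₖpₖ₋₁ + pₖ₋₂, qₖ = aₖqₖ₋₁ + qₖ₋₂ (with p₋₁=1, p₋₂=0, q₋₁=0, q₋₂=1):
  k=0: a=10, p=10, q=1
  k=1: a=3, p=31, q=3
  k=2: a=5, p=165, q=16

165/16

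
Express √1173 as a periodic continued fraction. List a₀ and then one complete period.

[34; 4, 68]

a₀ = ⌊√1173⌋ = 34.
With m₀=0, d₀=1 and mₖ₊₁ = dₖaₖ − mₖ, dₖ₊₁ = (n − mₖ₊₁²)/dₖ, aₖ₊₁ = ⌊(a₀+mₖ₊₁)/dₖ₊₁⌋:
  k=1: m=34, d=17, a=4
  k=2: m=34, d=1, a=68
d=1 and a=2a₀=68 at k=2, so the next step gives (m, d) = (34, 17) again — its k=1 value — and the period has length 2.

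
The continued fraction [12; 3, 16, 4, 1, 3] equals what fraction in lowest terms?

Fold from the inside: start with 3/1.
  1 + 1/3 = 4/3
  4 + 3/4 = 19/4
  16 + 4/19 = 308/19
  3 + 19/308 = 943/308
  12 + 308/943 = 11624/943

11624/943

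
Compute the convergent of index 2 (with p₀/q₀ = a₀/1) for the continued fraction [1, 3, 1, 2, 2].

Using pₖ = aₖpₖ₋₁ + pₖ₋₂, qₖ = aₖqₖ₋₁ + qₖ₋₂ (with p₋₁=1, p₋₂=0, q₋₁=0, q₋₂=1):
  k=0: a=1, p=1, q=1
  k=1: a=3, p=4, q=3
  k=2: a=1, p=5, q=4

5/4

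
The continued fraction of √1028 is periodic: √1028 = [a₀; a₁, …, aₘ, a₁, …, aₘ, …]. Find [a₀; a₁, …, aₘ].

a₀ = ⌊√1028⌋ = 32.
With m₀=0, d₀=1 and mₖ₊₁ = dₖaₖ − mₖ, dₖ₊₁ = (n − mₖ₊₁²)/dₖ, aₖ₊₁ = ⌊(a₀+mₖ₊₁)/dₖ₊₁⌋:
  k=1: m=32, d=4, a=16
  k=2: m=32, d=1, a=64
d=1 and a=2a₀=64 at k=2, so the next step gives (m, d) = (32, 4) again — its k=1 value — and the period has length 2.

[32; 16, 64]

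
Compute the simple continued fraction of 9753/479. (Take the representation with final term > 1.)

9753 = 20·479 + 173
479 = 2·173 + 133
173 = 1·133 + 40
133 = 3·40 + 13
40 = 3·13 + 1
13 = 13·1 + 0  (stop)
So 9753/479 = [20; 2, 1, 3, 3, 13].

[20; 2, 1, 3, 3, 13]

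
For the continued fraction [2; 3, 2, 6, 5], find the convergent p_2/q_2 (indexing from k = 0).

Using pₖ = aₖpₖ₋₁ + pₖ₋₂, qₖ = aₖqₖ₋₁ + qₖ₋₂ (with p₋₁=1, p₋₂=0, q₋₁=0, q₋₂=1):
  k=0: a=2, p=2, q=1
  k=1: a=3, p=7, q=3
  k=2: a=2, p=16, q=7

16/7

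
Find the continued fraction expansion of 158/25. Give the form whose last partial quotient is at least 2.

158 = 6·25 + 8
25 = 3·8 + 1
8 = 8·1 + 0  (stop)
So 158/25 = [6; 3, 8].

[6; 3, 8]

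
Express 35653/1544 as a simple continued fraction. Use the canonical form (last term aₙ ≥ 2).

[23; 10, 1, 19, 7]

35653 = 23*1544 + 141
1544 = 10*141 + 134
141 = 1*134 + 7
134 = 19*7 + 1
7 = 7*1 + 0  (stop)
So 35653/1544 = [23; 10, 1, 19, 7].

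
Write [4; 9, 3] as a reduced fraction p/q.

115/28

Fold from the inside: start with 3/1.
  9 + 1/3 = 28/3
  4 + 3/28 = 115/28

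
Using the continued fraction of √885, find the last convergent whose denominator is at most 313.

√885 = [29; 1, 2, 1, 58, …] (period length 4).
Convergents:
  p_0/q_0 = 29/1
  p_1/q_1 = 30/1
  p_2/q_2 = 89/3
  p_3/q_3 = 119/4
  p_4/q_4 = 6991/235
  p_5/q_5 = 7110/239
  p_6/q_6 = 21211/713
q_5 = 239 ≤ 313 < 713 = q_6, so the answer is 7110/239.

7110/239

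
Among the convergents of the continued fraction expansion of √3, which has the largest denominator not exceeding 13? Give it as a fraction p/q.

√3 = [1; 1, 2, …] (period length 2).
Convergents:
  p_0/q_0 = 1/1
  p_1/q_1 = 2/1
  p_2/q_2 = 5/3
  p_3/q_3 = 7/4
  p_4/q_4 = 19/11
  p_5/q_5 = 26/15
q_4 = 11 ≤ 13 < 15 = q_5, so the answer is 19/11.

19/11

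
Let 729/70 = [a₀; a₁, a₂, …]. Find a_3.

2

729 = 10·70 + 29   →  a_0 = 10
70 = 2·29 + 12   →  a_1 = 2
29 = 2·12 + 5   →  a_2 = 2
12 = 2·5 + 2   →  a_3 = 2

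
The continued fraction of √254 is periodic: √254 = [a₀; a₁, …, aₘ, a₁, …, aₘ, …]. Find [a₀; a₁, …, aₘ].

[15; 1, 14, 1, 30]

a₀ = ⌊√254⌋ = 15.
With m₀=0, d₀=1 and mₖ₊₁ = dₖaₖ − mₖ, dₖ₊₁ = (n − mₖ₊₁²)/dₖ, aₖ₊₁ = ⌊(a₀+mₖ₊₁)/dₖ₊₁⌋:
  k=1: m=15, d=29, a=1
  k=2: m=14, d=2, a=14
  k=3: m=14, d=29, a=1
  k=4: m=15, d=1, a=30
d=1 and a=2a₀=30 at k=4, so the next step gives (m, d) = (15, 29) again — its k=1 value — and the period has length 4.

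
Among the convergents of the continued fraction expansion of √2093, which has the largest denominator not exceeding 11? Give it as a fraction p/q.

√2093 = [45; 1, 2, 1, 90, …] (period length 4).
Convergents:
  p_0/q_0 = 45/1
  p_1/q_1 = 46/1
  p_2/q_2 = 137/3
  p_3/q_3 = 183/4
  p_4/q_4 = 16607/363
q_3 = 4 ≤ 11 < 363 = q_4, so the answer is 183/4.

183/4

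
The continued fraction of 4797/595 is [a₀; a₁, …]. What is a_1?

16

4797 = 8·595 + 37   →  a_0 = 8
595 = 16·37 + 3   →  a_1 = 16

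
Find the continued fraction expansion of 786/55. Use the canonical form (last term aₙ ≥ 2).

786 = 14*55 + 16
55 = 3*16 + 7
16 = 2*7 + 2
7 = 3*2 + 1
2 = 2*1 + 0  (stop)
So 786/55 = [14; 3, 2, 3, 2].

[14; 3, 2, 3, 2]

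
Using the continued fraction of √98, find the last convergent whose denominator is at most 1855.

17631/1781

√98 = [9; 1, 8, 1, 18, …] (period length 4).
Convergents:
  p_0/q_0 = 9/1
  p_1/q_1 = 10/1
  p_2/q_2 = 89/9
  p_3/q_3 = 99/10
  p_4/q_4 = 1871/189
  p_5/q_5 = 1970/199
  p_6/q_6 = 17631/1781
  p_7/q_7 = 19601/1980
q_6 = 1781 ≤ 1855 < 1980 = q_7, so the answer is 17631/1781.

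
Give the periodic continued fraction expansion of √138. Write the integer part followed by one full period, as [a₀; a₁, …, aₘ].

a₀ = ⌊√138⌋ = 11.
With m₀=0, d₀=1 and mₖ₊₁ = dₖaₖ − mₖ, dₖ₊₁ = (n − mₖ₊₁²)/dₖ, aₖ₊₁ = ⌊(a₀+mₖ₊₁)/dₖ₊₁⌋:
  k=1: m=11, d=17, a=1
  k=2: m=6, d=6, a=2
  k=3: m=6, d=17, a=1
  k=4: m=11, d=1, a=22
d=1 and a=2a₀=22 at k=4, so the next step gives (m, d) = (11, 17) again — its k=1 value — and the period has length 4.

[11; 1, 2, 1, 22]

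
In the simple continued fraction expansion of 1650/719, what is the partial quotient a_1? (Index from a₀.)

3

1650 = 2·719 + 212   →  a_0 = 2
719 = 3·212 + 83   →  a_1 = 3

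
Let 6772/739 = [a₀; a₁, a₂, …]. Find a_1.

6

6772 = 9·739 + 121   →  a_0 = 9
739 = 6·121 + 13   →  a_1 = 6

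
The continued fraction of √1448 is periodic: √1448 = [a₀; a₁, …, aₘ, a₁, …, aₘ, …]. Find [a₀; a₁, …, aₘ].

a₀ = ⌊√1448⌋ = 38.
With m₀=0, d₀=1 and mₖ₊₁ = dₖaₖ − mₖ, dₖ₊₁ = (n − mₖ₊₁²)/dₖ, aₖ₊₁ = ⌊(a₀+mₖ₊₁)/dₖ₊₁⌋:
  k=1: m=38, d=4, a=19
  k=2: m=38, d=1, a=76
d=1 and a=2a₀=76 at k=2, so the next step gives (m, d) = (38, 4) again — its k=1 value — and the period has length 2.

[38; 19, 76]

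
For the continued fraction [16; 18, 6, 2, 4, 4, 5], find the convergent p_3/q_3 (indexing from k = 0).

Using pₖ = aₖpₖ₋₁ + pₖ₋₂, qₖ = aₖqₖ₋₁ + qₖ₋₂ (with p₋₁=1, p₋₂=0, q₋₁=0, q₋₂=1):
  k=0: a=16, p=16, q=1
  k=1: a=18, p=289, q=18
  k=2: a=6, p=1750, q=109
  k=3: a=2, p=3789, q=236

3789/236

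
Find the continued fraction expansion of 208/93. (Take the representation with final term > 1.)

208 = 2*93 + 22
93 = 4*22 + 5
22 = 4*5 + 2
5 = 2*2 + 1
2 = 2*1 + 0  (stop)
So 208/93 = [2; 4, 4, 2, 2].

[2; 4, 4, 2, 2]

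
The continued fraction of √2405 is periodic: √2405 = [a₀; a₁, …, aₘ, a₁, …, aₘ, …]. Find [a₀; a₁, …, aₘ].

a₀ = ⌊√2405⌋ = 49.
With m₀=0, d₀=1 and mₖ₊₁ = dₖaₖ − mₖ, dₖ₊₁ = (n − mₖ₊₁²)/dₖ, aₖ₊₁ = ⌊(a₀+mₖ₊₁)/dₖ₊₁⌋:
  k=1: m=49, d=4, a=24
  k=2: m=47, d=49, a=1
  k=3: m=2, d=49, a=1
  k=4: m=47, d=4, a=24
  k=5: m=49, d=1, a=98
d=1 and a=2a₀=98 at k=5, so the next step gives (m, d) = (49, 4) again — its k=1 value — and the period has length 5.

[49; 24, 1, 1, 24, 98]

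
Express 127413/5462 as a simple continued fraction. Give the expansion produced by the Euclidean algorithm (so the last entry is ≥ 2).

127413 = 23·5462 + 1787
5462 = 3·1787 + 101
1787 = 17·101 + 70
101 = 1·70 + 31
70 = 2·31 + 8
31 = 3·8 + 7
8 = 1·7 + 1
7 = 7·1 + 0  (stop)
So 127413/5462 = [23; 3, 17, 1, 2, 3, 1, 7].

[23; 3, 17, 1, 2, 3, 1, 7]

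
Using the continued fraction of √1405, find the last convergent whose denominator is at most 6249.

167513/4469

√1405 = [37; 2, 14, 2, 74, …] (period length 4).
Convergents:
  p_0/q_0 = 37/1
  p_1/q_1 = 75/2
  p_2/q_2 = 1087/29
  p_3/q_3 = 2249/60
  p_4/q_4 = 167513/4469
  p_5/q_5 = 337275/8998
q_4 = 4469 ≤ 6249 < 8998 = q_5, so the answer is 167513/4469.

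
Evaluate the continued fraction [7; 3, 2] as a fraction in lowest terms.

Using pₖ = aₖpₖ₋₁ + pₖ₋₂ and qₖ = aₖqₖ₋₁ + qₖ₋₂:
  k=0: a=7, p=7, q=1
  k=1: a=3, p=22, q=3
  k=2: a=2, p=51, q=7

51/7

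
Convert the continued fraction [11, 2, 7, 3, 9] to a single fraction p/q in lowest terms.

Using pₖ = aₖpₖ₋₁ + pₖ₋₂ and qₖ = aₖqₖ₋₁ + qₖ₋₂:
  k=0: a=11, p=11, q=1
  k=1: a=2, p=23, q=2
  k=2: a=7, p=172, q=15
  k=3: a=3, p=539, q=47
  k=4: a=9, p=5023, q=438

5023/438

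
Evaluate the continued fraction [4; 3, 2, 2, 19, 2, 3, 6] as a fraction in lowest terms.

Fold from the inside: start with 6/1.
  3 + 1/6 = 19/6
  2 + 6/19 = 44/19
  19 + 19/44 = 855/44
  2 + 44/855 = 1754/855
  2 + 855/1754 = 4363/1754
  3 + 1754/4363 = 14843/4363
  4 + 4363/14843 = 63735/14843

63735/14843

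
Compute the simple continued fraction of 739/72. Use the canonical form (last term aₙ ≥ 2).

739 = 10*72 + 19
72 = 3*19 + 15
19 = 1*15 + 4
15 = 3*4 + 3
4 = 1*3 + 1
3 = 3*1 + 0  (stop)
So 739/72 = [10; 3, 1, 3, 1, 3].

[10; 3, 1, 3, 1, 3]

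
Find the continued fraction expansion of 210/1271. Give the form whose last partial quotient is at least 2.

[0; 6, 19, 11]

210 = 0×1271 + 210
1271 = 6×210 + 11
210 = 19×11 + 1
11 = 11×1 + 0  (stop)
So 210/1271 = [0; 6, 19, 11].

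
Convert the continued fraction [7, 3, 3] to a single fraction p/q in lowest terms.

73/10

Using pₖ = aₖpₖ₋₁ + pₖ₋₂ and qₖ = aₖqₖ₋₁ + qₖ₋₂:
  k=0: a=7, p=7, q=1
  k=1: a=3, p=22, q=3
  k=2: a=3, p=73, q=10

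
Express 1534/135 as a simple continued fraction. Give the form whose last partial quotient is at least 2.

[11; 2, 1, 3, 12]

1534 = 11·135 + 49
135 = 2·49 + 37
49 = 1·37 + 12
37 = 3·12 + 1
12 = 12·1 + 0  (stop)
So 1534/135 = [11; 2, 1, 3, 12].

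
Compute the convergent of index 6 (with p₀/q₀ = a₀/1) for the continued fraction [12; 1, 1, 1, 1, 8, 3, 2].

1689/134

Using pₖ = aₖpₖ₋₁ + pₖ₋₂, qₖ = aₖqₖ₋₁ + qₖ₋₂ (with p₋₁=1, p₋₂=0, q₋₁=0, q₋₂=1):
  k=0: a=12, p=12, q=1
  k=1: a=1, p=13, q=1
  k=2: a=1, p=25, q=2
  k=3: a=1, p=38, q=3
  k=4: a=1, p=63, q=5
  k=5: a=8, p=542, q=43
  k=6: a=3, p=1689, q=134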